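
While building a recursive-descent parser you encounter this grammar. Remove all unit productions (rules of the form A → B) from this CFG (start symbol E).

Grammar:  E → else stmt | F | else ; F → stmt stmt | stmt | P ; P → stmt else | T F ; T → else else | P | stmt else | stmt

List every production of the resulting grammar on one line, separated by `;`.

Unit pairs: E ⇒* {F, P}; F ⇒* {P}; T ⇒* {P}.
For each unit pair (A, B), copy every non-unit production of B to A, then drop all unit productions.

E → else stmt | else | stmt stmt | stmt | stmt else | T F; F → stmt stmt | stmt | stmt else | T F; P → stmt else | T F; T → stmt else | T F | else else | stmt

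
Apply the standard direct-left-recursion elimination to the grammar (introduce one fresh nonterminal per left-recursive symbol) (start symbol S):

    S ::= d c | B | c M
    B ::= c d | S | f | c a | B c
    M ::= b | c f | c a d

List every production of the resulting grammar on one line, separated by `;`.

S ::= d c | B | c M; B ::= c d B' | S B' | f B' | c a B'; M ::= b | c f | c a d; B' ::= c B' | ε

Left recursion appears on B.
For B: α = {c}, β = {c d, S, f, c a}. Rewrite as B → β B' and B' → α B' | ε.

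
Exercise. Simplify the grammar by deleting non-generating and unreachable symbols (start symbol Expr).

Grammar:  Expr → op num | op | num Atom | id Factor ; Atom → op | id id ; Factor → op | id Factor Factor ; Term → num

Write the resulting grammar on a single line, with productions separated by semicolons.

Generating nonterminals: {Atom, Expr, Factor, Term}.
Reachable from Expr after that: {Atom, Expr, Factor}.
Removed useless symbols: {Term} and every production mentioning them.

Expr → op num | op | num Atom | id Factor; Atom → op | id id; Factor → op | id Factor Factor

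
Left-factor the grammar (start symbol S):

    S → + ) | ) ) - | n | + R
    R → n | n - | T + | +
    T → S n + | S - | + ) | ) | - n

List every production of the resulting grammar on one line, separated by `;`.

S → ) ) - | n | + S'; R → T + | + | n R'; T → + ) | ) | - n | S T'; S' → ) | R; R' → eps | -; T' → n + | -

S has alternatives sharing prefix '+': factor to S → + S' with S' → ) | R.
R has alternatives sharing prefix 'n': factor to R → n R' with R' → ε | -.
T has alternatives sharing prefix 'S': factor to T → S T' with T' → n + | -.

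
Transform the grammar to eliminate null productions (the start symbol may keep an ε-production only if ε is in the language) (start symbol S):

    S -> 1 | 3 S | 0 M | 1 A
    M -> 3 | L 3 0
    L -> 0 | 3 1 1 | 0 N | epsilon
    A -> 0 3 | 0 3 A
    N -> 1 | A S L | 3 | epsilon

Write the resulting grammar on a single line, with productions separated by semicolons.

The nullable symbols are {L, N}.
ε ∉ L(G), so no ε-production is kept.
Add the nullable-subset variants: M → L 3 0 gives L 3 0 | 3 0. N → A S L gives A S L | A S.

S -> 1 | 3 S | 0 M | 1 A; M -> 3 | L 3 0 | 3 0; L -> 0 | 3 1 1 | 0 N; A -> 0 3 | 0 3 A; N -> 1 | A S L | A S | 3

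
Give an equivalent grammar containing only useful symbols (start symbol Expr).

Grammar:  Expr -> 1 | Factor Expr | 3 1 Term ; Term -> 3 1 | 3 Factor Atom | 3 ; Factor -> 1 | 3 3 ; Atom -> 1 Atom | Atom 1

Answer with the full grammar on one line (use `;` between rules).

Expr -> 1 | Factor Expr | 3 1 Term; Term -> 3 1 | 3; Factor -> 1 | 3 3

Generating nonterminals: {Expr, Factor, Term}.
Reachable from Expr after that: {Expr, Factor, Term}.
Removed useless symbols: {Atom} and every production mentioning them.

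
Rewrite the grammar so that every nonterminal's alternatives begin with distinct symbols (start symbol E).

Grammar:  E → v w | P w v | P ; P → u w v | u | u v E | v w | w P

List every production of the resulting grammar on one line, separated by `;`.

E → v w | P E'; P → v w | w P | u P'; E' → w v | ε; P' → w v | ε | v E

E has alternatives sharing prefix 'P': factor to E → P E' with E' → w v | ε.
P has alternatives sharing prefix 'u': factor to P → u P' with P' → w v | ε | v E.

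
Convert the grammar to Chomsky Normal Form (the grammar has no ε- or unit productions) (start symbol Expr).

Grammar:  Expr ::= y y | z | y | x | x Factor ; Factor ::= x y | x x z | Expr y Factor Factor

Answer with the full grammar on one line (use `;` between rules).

Introduce a nonterminal for each terminal appearing in a rule of length ≥ 2: X1 → y, X2 → x, X3 → z.
Binarize each right-hand side of length ≥ 3 by chaining fresh nonterminals (Y1, Y2, …): affected rules were Factor → X2 X2 X3; Factor → Expr X1 Factor Factor.

Expr ::= X1 X1 | z | y | x | X2 Factor; Factor ::= X2 X1 | X2 Y1 | Expr Y2; X1 ::= y; X2 ::= x; X3 ::= z; Y1 ::= X2 X3; Y2 ::= X1 Y3; Y3 ::= Factor Factor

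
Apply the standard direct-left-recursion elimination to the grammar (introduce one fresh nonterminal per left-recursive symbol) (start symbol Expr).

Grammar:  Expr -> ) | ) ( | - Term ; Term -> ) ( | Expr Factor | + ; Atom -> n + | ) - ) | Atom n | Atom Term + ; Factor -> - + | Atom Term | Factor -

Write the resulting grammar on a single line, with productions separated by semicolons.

Left recursion appears on Atom, Factor.
For Atom: α = {n, Term +}, β = {n +, ) - )}. Rewrite as Atom → β Atom1 and Atom1 → α Atom1 | ε.
For Factor: α = {-}, β = {- +, Atom Term}. Rewrite as Factor → β Factor1 and Factor1 → α Factor1 | ε.

Expr -> ) | ) ( | - Term; Term -> ) ( | Expr Factor | +; Atom -> n + Atom1 | ) - ) Atom1; Factor -> - + Factor1 | Atom Term Factor1; Atom1 -> n Atom1 | Term + Atom1 | ε; Factor1 -> - Factor1 | ε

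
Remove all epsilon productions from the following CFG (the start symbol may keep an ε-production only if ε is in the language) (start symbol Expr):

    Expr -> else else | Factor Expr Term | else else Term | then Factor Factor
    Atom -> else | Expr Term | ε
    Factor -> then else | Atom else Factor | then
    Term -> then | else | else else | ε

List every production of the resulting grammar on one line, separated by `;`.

Expr -> else else | Factor Expr Term | Factor Expr | else else Term | then Factor Factor; Atom -> else | Expr Term | Expr; Factor -> then else | Atom else Factor | else Factor | then; Term -> then | else | else else

Nullable set = {Atom, Term}.
ε ∉ L(G), so no ε-production is kept.
Expand every rule over subsets of its nullable positions: Expr → Factor Expr Term gives Factor Expr Term | Factor Expr. Atom → Expr Term gives Expr Term | Expr. Factor → Atom else Factor gives Atom else Factor | else Factor.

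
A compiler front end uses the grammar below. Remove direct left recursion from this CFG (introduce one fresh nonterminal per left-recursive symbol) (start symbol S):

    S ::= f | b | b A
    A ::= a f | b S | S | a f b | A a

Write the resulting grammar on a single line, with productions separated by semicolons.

A is directly left-recursive.
For A: α = {a}, β = {a f, b S, S, a f b}. Rewrite as A → β A' and A' → α A' | ε.

S ::= f | b | b A; A ::= a f A' | b S A' | S A' | a f b A'; A' ::= a A' | ε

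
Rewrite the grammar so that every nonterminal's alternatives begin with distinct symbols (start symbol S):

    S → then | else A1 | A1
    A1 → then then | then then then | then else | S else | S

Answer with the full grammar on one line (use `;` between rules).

S → then | else A1 | A1; A1 → then A1' | S A1''; A1' → else | then A1'''; A1'' → else | ε; A1''' → ε | then

A1 has alternatives sharing prefix 'then': factor to A1 → then A1' with A1' → then | then then | else.
A1 has alternatives sharing prefix 'S': factor to A1 → S A1'' with A1'' → else | ε.
A1' has alternatives sharing prefix 'then': factor to A1' → then A1''' with A1''' → ε | then.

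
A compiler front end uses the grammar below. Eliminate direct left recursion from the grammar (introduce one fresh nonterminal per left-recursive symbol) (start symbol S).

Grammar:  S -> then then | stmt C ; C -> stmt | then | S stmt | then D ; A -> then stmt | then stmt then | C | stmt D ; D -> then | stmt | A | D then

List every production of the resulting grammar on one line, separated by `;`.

S -> then then | stmt C; C -> stmt | then | S stmt | then D; A -> then stmt | then stmt then | C | stmt D; D -> then D' | stmt D' | A D'; D' -> then D' | ε

Directly left-recursive nonterminal: D.
For D: α = {then}, β = {then, stmt, A}. Rewrite as D → β D' and D' → α D' | ε.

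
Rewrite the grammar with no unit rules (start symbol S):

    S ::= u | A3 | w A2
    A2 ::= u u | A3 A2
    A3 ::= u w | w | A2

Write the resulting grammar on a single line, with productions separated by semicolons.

Unit pairs: A3 ⇒* {A2}; S ⇒* {A2, A3}.
For each unit pair (A, B), copy every non-unit production of B to A, then drop all unit productions.

S ::= u u | A3 A2 | u | w A2 | u w | w; A2 ::= u u | A3 A2; A3 ::= u u | A3 A2 | u w | w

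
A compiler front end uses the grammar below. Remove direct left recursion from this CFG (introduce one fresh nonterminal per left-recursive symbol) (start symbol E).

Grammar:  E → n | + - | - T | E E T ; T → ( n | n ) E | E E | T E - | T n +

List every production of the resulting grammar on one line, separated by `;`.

Left recursion appears on E, T.
For E: α = {E T}, β = {n, + -, - T}. Rewrite as E → β E' and E' → α E' | ε.
For T: α = {E -, n +}, β = {( n, n ) E, E E}. Rewrite as T → β T' and T' → α T' | ε.

E → n E' | + - E' | - T E'; T → ( n T' | n ) E T' | E E T'; E' → E T E' | ε; T' → E - T' | n + T' | ε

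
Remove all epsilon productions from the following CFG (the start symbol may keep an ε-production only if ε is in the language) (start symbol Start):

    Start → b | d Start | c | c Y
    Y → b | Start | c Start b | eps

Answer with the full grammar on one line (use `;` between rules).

Start → b | d Start | c | c Y; Y → b | Start | c Start b

The nullable symbols are {Y}.
ε ∉ L(G), so no ε-production is kept.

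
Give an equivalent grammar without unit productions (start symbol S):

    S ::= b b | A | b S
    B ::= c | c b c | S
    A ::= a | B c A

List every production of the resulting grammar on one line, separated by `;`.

S ::= b b | b S | a | B c A; B ::= c | c b c | b b | b S | a | B c A; A ::= a | B c A

Unit pairs: B ⇒* {A, S}; S ⇒* {A}.
For each unit pair (A, B), copy every non-unit production of B to A, then drop all unit productions.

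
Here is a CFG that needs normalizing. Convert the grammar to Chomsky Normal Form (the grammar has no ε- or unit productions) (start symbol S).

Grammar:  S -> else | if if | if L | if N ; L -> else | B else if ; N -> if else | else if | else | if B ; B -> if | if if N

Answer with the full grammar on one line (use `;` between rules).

Introduce a nonterminal for each terminal appearing in a rule of length ≥ 2: X1 → if, X2 → else.
Binarize each right-hand side of length ≥ 3 by chaining fresh nonterminals (Y1, Y2, …): affected rules were L → B X2 X1; B → X1 X1 N.

S -> else | X1 X1 | X1 L | X1 N; L -> else | B Y1; N -> X1 X2 | X2 X1 | else | X1 B; B -> if | X1 Y2; X1 -> if; X2 -> else; Y1 -> X2 X1; Y2 -> X1 N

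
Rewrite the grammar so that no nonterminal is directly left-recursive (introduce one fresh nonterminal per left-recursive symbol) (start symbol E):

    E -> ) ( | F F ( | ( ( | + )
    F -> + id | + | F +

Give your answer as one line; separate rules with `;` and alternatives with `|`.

F is directly left-recursive.
For F: α = {+}, β = {+ id, +}. Rewrite as F → β F' and F' → α F' | ε.

E -> ) ( | F F ( | ( ( | + ); F -> + id F' | + F'; F' -> + F' | ε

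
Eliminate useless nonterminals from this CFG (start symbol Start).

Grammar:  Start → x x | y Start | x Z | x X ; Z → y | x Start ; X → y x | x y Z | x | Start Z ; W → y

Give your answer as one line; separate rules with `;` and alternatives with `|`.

Start → x x | y Start | x Z | x X; Z → y | x Start; X → y x | x y Z | x | Start Z

Generating nonterminals: {Start, W, X, Z}.
Reachable from Start after that: {Start, X, Z}.
Removed useless symbols: {W} and every production mentioning them.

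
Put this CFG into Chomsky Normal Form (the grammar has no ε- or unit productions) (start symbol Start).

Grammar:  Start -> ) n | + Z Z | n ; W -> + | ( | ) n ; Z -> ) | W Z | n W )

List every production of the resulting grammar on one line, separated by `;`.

Start -> X1 X2 | X3 Y1 | n; W -> + | ( | X1 X2; Z -> ) | W Z | X2 Y2; X1 -> ); X2 -> n; X3 -> +; Y1 -> Z Z; Y2 -> W X1

Introduce a nonterminal for each terminal appearing in a rule of length ≥ 2: X1 → ), X2 → n, X3 → +.
Binarize each right-hand side of length ≥ 3 by chaining fresh nonterminals (Y1, Y2, …): affected rules were Start → X3 Z Z; Z → X2 W X1.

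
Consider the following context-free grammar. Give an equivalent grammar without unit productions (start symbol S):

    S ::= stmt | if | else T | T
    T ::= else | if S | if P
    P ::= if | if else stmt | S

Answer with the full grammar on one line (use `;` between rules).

S ::= stmt | if | else T | else | if S | if P; T ::= else | if S | if P; P ::= stmt | if | else T | if else stmt | else | if S | if P

Unit pairs: P ⇒* {S, T}; S ⇒* {T}.
For each unit pair (A, B), copy every non-unit production of B to A, then drop all unit productions.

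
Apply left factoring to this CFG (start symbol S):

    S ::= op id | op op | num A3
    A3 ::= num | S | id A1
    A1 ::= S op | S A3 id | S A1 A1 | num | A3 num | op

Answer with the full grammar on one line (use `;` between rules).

S ::= num A3 | op S'; A3 ::= num | S | id A1; A1 ::= num | A3 num | op | S A1'; S' ::= id | op; A1' ::= op | A3 id | A1 A1

S has alternatives sharing prefix 'op': factor to S → op S' with S' → id | op.
A1 has alternatives sharing prefix 'S': factor to A1 → S A1' with A1' → op | A3 id | A1 A1.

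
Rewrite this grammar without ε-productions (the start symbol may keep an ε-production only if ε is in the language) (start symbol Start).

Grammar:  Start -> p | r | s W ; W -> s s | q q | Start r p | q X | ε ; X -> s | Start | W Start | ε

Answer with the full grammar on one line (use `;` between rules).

The nullable symbols are {W, X}.
ε ∉ L(G), so no ε-production is kept.
Expand every rule over subsets of its nullable positions: Start → s W gives s W | s. W → q X gives q X | q.

Start -> p | r | s W | s; W -> s s | q q | Start r p | q X | q; X -> s | Start | W Start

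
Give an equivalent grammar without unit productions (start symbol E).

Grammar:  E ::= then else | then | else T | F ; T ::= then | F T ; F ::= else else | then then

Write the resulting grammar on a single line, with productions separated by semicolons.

E ::= then else | then | else T | else else | then then; T ::= then | F T; F ::= else else | then then

Unit pairs: E ⇒* {F}.
Replace each nonterminal's rules with the union of the non-unit rules of every nonterminal it unit-derives.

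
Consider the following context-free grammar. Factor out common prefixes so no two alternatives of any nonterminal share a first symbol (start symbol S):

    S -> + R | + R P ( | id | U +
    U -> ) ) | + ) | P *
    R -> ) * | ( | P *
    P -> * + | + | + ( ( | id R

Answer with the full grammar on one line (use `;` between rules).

S -> id | U + | + R S'; U -> ) ) | + ) | P *; R -> ) * | ( | P *; P -> * + | id R | + P'; S' -> ε | P (; P' -> ε | ( (

S has alternatives sharing prefix '+ R': factor to S → + R S' with S' → ε | P (.
P has alternatives sharing prefix '+': factor to P → + P' with P' → ε | ( (.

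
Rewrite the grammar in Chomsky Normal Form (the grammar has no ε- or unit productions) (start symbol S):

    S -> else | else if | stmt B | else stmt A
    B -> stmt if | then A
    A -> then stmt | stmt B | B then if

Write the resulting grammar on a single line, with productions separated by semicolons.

Introduce a nonterminal for each terminal appearing in a rule of length ≥ 2: X1 → else, X2 → if, X3 → stmt, X4 → then.
Binarize each right-hand side of length ≥ 3 by chaining fresh nonterminals (Y1, Y2, …): affected rules were S → X1 X3 A; A → B X4 X2.

S -> else | X1 X2 | X3 B | X1 Y1; B -> X3 X2 | X4 A; A -> X4 X3 | X3 B | B Y2; X1 -> else; X2 -> if; X3 -> stmt; X4 -> then; Y1 -> X3 A; Y2 -> X4 X2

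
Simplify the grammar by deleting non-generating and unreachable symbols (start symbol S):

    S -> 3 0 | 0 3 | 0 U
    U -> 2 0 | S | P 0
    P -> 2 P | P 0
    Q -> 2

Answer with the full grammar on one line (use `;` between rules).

Generating nonterminals: {Q, S, U}.
Reachable from S after that: {S, U}.
Removed useless symbols: {P, Q} and every production mentioning them.

S -> 3 0 | 0 3 | 0 U; U -> 2 0 | S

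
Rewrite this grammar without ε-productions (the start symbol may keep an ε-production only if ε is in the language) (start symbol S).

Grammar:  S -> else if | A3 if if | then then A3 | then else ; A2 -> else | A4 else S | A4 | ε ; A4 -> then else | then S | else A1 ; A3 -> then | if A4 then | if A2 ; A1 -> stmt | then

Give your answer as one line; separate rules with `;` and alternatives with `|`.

S -> else if | A3 if if | then then A3 | then else; A2 -> else | A4 else S | A4; A4 -> then else | then S | else A1; A3 -> then | if A4 then | if A2 | if; A1 -> stmt | then

The nullable symbols are {A2}.
ε ∉ L(G), so no ε-production is kept.
Add the nullable-subset variants: A3 → if A2 gives if A2 | if.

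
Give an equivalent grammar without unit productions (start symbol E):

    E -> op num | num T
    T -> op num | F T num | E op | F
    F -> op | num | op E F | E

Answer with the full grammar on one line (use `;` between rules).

Unit pairs: F ⇒* {E}; T ⇒* {E, F}.
For each unit pair (A, B), copy every non-unit production of B to A, then drop all unit productions.

E -> op num | num T; T -> op num | num T | op | num | op E F | F T num | E op; F -> op num | num T | op | num | op E F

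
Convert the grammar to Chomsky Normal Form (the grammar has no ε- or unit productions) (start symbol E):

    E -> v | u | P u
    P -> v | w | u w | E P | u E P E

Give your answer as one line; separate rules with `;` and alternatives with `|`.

Introduce a nonterminal for each terminal appearing in a rule of length ≥ 2: X1 → u, X2 → w.
Binarize each right-hand side of length ≥ 3 by chaining fresh nonterminals (Y1, Y2, …): affected rules were P → X1 E P E.

E -> v | u | P X1; P -> v | w | X1 X2 | E P | X1 Y1; X1 -> u; X2 -> w; Y1 -> E Y2; Y2 -> P E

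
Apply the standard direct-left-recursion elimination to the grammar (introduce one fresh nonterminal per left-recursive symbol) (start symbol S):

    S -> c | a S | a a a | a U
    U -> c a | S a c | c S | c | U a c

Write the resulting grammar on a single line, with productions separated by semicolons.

U is directly left-recursive.
For U: α = {a c}, β = {c a, S a c, c S, c}. Rewrite as U → β U' and U' → α U' | ε.

S -> c | a S | a a a | a U; U -> c a U' | S a c U' | c S U' | c U'; U' -> a c U' | ε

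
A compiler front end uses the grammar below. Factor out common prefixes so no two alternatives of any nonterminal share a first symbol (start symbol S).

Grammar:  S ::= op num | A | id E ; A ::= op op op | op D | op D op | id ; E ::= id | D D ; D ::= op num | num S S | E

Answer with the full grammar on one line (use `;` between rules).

A has alternatives sharing prefix 'op': factor to A → op A' with A' → op op | D | D op.
A' has alternatives sharing prefix 'D': factor to A' → D A'' with A'' → ε | op.

S ::= op num | A | id E; A ::= id | op A'; E ::= id | D D; D ::= op num | num S S | E; A' ::= op op | D A''; A'' ::= ε | op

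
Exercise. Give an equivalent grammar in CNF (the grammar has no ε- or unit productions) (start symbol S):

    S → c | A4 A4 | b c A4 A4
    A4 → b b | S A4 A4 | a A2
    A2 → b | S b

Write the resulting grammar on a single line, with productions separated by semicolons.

S → c | A4 A4 | X1 Y1; A4 → X1 X1 | S Y3 | X3 A2; A2 → b | S X1; X1 → b; X2 → c; X3 → a; Y1 → X2 Y2; Y2 → A4 A4; Y3 → A4 A4

Introduce a nonterminal for each terminal appearing in a rule of length ≥ 2: X1 → b, X2 → c, X3 → a.
Binarize each right-hand side of length ≥ 3 by chaining fresh nonterminals (Y1, Y2, …): affected rules were S → X1 X2 A4 A4; A4 → S A4 A4.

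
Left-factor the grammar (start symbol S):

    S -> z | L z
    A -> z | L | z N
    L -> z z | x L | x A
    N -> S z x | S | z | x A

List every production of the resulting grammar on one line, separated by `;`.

S -> z | L z; A -> L | z A'; L -> z z | x L'; N -> z | x A | S N'; A' -> epsilon | N; L' -> L | A; N' -> z x | epsilon

A has alternatives sharing prefix 'z': factor to A → z A' with A' → ε | N.
L has alternatives sharing prefix 'x': factor to L → x L' with L' → L | A.
N has alternatives sharing prefix 'S': factor to N → S N' with N' → z x | ε.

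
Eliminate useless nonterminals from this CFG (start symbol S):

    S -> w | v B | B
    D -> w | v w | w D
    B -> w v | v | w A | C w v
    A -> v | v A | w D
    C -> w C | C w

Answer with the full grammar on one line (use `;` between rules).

Generating nonterminals: {A, B, D, S}.
Reachable from S after that: {A, B, D, S}.
Removed useless symbols: {C} and every production mentioning them.

S -> w | v B | B; D -> w | v w | w D; B -> w v | v | w A; A -> v | v A | w D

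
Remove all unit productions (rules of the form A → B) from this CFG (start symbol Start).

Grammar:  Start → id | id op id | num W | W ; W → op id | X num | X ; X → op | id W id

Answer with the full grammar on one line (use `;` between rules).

Unit pairs: Start ⇒* {W, X}; W ⇒* {X}.
Replace each nonterminal's rules with the union of the non-unit rules of every nonterminal it unit-derives.

Start → id | id op id | num W | op | id W id | op id | X num; W → op | id W id | op id | X num; X → op | id W id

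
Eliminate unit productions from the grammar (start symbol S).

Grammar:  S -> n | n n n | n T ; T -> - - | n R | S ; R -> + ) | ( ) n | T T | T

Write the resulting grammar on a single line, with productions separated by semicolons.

Unit pairs: R ⇒* {S, T}; T ⇒* {S}.
For each unit pair (A, B), copy every non-unit production of B to A, then drop all unit productions.

S -> n | n n n | n T; T -> n | n n n | n T | - - | n R; R -> n | n n n | n T | + ) | ( ) n | T T | - - | n R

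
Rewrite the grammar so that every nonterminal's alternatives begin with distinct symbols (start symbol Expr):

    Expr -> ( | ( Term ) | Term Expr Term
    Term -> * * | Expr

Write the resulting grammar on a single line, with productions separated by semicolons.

Expr has alternatives sharing prefix '(': factor to Expr → ( Expr1 with Expr1 → ε | Term ).

Expr -> Term Expr Term | ( Expr1; Term -> * * | Expr; Expr1 -> epsilon | Term )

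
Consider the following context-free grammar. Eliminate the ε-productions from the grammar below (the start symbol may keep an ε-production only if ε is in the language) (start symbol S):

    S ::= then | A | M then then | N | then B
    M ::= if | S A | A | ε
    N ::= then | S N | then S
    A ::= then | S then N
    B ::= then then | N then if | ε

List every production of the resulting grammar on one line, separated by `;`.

S ::= then | A | M then then | then then | N | then B; M ::= if | S A | A; N ::= then | S N | then S; A ::= then | S then N; B ::= then then | N then if

Nullable nonterminals: {B, M}.
ε ∉ L(G), so no ε-production is kept.
Expand every rule over subsets of its nullable positions: S → M then then gives M then then | then then.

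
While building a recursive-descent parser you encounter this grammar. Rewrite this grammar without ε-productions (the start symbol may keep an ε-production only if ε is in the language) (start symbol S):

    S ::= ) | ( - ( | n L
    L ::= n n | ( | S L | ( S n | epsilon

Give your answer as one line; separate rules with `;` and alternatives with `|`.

S ::= ) | ( - ( | n L | n; L ::= n n | ( | S L | S | ( S n

Nullable nonterminals: {L}.
ε ∉ L(G), so no ε-production is kept.
Add the nullable-subset variants: S → n L gives n L | n. L → S L gives S L | S.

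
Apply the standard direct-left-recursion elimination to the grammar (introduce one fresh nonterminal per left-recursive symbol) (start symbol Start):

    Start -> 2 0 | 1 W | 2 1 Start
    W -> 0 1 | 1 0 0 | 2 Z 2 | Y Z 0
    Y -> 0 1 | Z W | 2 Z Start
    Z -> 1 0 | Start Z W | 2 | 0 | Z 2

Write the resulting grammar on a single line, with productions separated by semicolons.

Z is directly left-recursive.
For Z: α = {2}, β = {1 0, Start Z W, 2, 0}. Rewrite as Z → β Z1 and Z1 → α Z1 | ε.

Start -> 2 0 | 1 W | 2 1 Start; W -> 0 1 | 1 0 0 | 2 Z 2 | Y Z 0; Y -> 0 1 | Z W | 2 Z Start; Z -> 1 0 Z1 | Start Z W Z1 | 2 Z1 | 0 Z1; Z1 -> 2 Z1 | ε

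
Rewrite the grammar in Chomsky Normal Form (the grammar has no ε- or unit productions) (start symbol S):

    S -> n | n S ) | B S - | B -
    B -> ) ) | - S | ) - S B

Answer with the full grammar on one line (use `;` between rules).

Introduce a nonterminal for each terminal appearing in a rule of length ≥ 2: X1 → n, X2 → ), X3 → -.
Binarize each right-hand side of length ≥ 3 by chaining fresh nonterminals (Y1, Y2, …): affected rules were S → X1 S X2; S → B S X3; B → X2 X3 S B.

S -> n | X1 Y1 | B Y2 | B X3; B -> X2 X2 | X3 S | X2 Y3; X1 -> n; X2 -> ); X3 -> -; Y1 -> S X2; Y2 -> S X3; Y3 -> X3 Y4; Y4 -> S B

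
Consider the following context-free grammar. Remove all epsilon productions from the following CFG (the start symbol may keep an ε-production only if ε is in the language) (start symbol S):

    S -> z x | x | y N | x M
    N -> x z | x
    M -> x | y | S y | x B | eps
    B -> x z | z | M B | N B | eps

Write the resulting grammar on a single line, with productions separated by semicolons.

Nullable set = {B, M}.
ε ∉ L(G), so no ε-production is kept.
Expand every rule over subsets of its nullable positions: B → M B gives M B | M. B → N B gives N B | N.

S -> z x | x | y N | x M; N -> x z | x; M -> x | y | S y | x B; B -> x z | z | M B | M | N B | N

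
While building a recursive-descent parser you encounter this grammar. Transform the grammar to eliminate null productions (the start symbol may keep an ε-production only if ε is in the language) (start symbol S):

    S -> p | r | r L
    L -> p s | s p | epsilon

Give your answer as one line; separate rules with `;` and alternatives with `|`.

S -> p | r | r L; L -> p s | s p

Nullable nonterminals: {L}.
ε ∉ L(G), so no ε-production is kept.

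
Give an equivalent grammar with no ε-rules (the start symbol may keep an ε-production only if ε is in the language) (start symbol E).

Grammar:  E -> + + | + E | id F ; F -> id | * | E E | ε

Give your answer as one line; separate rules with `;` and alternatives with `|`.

Nullable nonterminals: {F}.
ε ∉ L(G), so no ε-production is kept.
For each production, add variants omitting each subset of nullable occurrences: E → id F gives id F | id.

E -> + + | + E | id F | id; F -> id | * | E E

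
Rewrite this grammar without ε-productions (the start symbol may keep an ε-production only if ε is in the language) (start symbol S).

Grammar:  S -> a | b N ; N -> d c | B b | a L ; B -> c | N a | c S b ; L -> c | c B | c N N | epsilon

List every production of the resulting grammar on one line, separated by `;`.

S -> a | b N; N -> d c | B b | a L | a; B -> c | N a | c S b; L -> c | c B | c N N

Nullable nonterminals: {L}.
ε ∉ L(G), so no ε-production is kept.
Expand every rule over subsets of its nullable positions: N → a L gives a L | a.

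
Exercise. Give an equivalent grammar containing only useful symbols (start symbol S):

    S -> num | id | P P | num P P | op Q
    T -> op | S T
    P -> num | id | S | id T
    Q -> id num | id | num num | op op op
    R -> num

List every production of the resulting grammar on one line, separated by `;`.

S -> num | id | P P | num P P | op Q; T -> op | S T; P -> num | id | S | id T; Q -> id num | id | num num | op op op

Generating nonterminals: {P, Q, R, S, T}.
Reachable from S after that: {P, Q, S, T}.
Removed useless symbols: {R} and every production mentioning them.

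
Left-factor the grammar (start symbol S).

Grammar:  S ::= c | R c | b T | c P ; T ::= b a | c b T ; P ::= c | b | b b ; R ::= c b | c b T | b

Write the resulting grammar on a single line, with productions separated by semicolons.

S has alternatives sharing prefix 'c': factor to S → c S' with S' → ε | P.
P has alternatives sharing prefix 'b': factor to P → b P' with P' → ε | b.
R has alternatives sharing prefix 'c b': factor to R → c b R' with R' → ε | T.

S ::= R c | b T | c S'; T ::= b a | c b T; P ::= c | b P'; R ::= b | c b R'; S' ::= ε | P; P' ::= ε | b; R' ::= ε | T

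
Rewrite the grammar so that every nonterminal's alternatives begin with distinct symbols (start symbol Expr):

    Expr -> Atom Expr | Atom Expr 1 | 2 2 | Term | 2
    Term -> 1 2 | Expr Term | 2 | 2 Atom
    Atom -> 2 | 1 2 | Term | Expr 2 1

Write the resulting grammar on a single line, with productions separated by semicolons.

Expr -> Term | Atom Expr Expr1 | 2 Expr2; Term -> 1 2 | Expr Term | 2 Term1; Atom -> 2 | 1 2 | Term | Expr 2 1; Expr1 -> epsilon | 1; Expr2 -> 2 | epsilon; Term1 -> epsilon | Atom

Expr has alternatives sharing prefix 'Atom Expr': factor to Expr → Atom Expr Expr1 with Expr1 → ε | 1.
Expr has alternatives sharing prefix '2': factor to Expr → 2 Expr2 with Expr2 → 2 | ε.
Term has alternatives sharing prefix '2': factor to Term → 2 Term1 with Term1 → ε | Atom.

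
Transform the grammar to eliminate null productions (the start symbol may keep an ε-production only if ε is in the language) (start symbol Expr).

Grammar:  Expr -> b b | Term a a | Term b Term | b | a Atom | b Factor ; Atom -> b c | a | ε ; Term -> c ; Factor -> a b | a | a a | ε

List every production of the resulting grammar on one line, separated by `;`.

Expr -> b b | Term a a | Term b Term | b | a Atom | a | b Factor; Atom -> b c | a; Term -> c; Factor -> a b | a | a a

Nullable nonterminals: {Atom, Factor}.
ε ∉ L(G), so no ε-production is kept.
Expand every rule over subsets of its nullable positions: Expr → a Atom gives a Atom | a.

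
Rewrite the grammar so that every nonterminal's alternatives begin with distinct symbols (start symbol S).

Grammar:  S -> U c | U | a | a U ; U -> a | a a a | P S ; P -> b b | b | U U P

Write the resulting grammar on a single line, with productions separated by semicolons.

S has alternatives sharing prefix 'U': factor to S → U S' with S' → c | ε.
S has alternatives sharing prefix 'a': factor to S → a S'' with S'' → ε | U.
U has alternatives sharing prefix 'a': factor to U → a U' with U' → ε | a a.
P has alternatives sharing prefix 'b': factor to P → b P' with P' → b | ε.

S -> U S' | a S''; U -> P S | a U'; P -> U U P | b P'; S' -> c | ε; S'' -> ε | U; U' -> ε | a a; P' -> b | ε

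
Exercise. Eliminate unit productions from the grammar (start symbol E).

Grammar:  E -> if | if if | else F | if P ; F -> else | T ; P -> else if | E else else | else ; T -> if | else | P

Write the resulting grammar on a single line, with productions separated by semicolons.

E -> if | if if | else F | if P; F -> else | else if | E else else | if; P -> else if | E else else | else; T -> else if | E else else | else | if

Unit pairs: F ⇒* {P, T}; T ⇒* {P}.
For each unit pair (A, B), copy every non-unit production of B to A, then drop all unit productions.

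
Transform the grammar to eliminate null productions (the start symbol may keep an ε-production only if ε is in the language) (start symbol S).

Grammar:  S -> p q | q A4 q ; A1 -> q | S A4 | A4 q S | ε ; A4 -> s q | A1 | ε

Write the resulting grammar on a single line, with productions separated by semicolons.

Nullable nonterminals: {A1, A4}.
ε ∉ L(G), so no ε-production is kept.
For each production, add variants omitting each subset of nullable occurrences: S → q A4 q gives q A4 q | q q. A1 → S A4 gives S A4 | S. A1 → A4 q S gives A4 q S | q S.

S -> p q | q A4 q | q q; A1 -> q | S A4 | S | A4 q S | q S; A4 -> s q | A1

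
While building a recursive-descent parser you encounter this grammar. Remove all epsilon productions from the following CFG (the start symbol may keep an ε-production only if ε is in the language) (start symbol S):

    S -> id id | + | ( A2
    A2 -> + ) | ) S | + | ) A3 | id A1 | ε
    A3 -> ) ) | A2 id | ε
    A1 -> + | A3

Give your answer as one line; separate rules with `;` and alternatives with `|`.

S -> id id | + | ( A2 | (; A2 -> + ) | ) S | + | ) A3 | ) | id A1 | id; A3 -> ) ) | A2 id | id; A1 -> + | A3

The nullable symbols are {A1, A2, A3}.
ε ∉ L(G), so no ε-production is kept.
Expand every rule over subsets of its nullable positions: S → ( A2 gives ( A2 | (. A2 → ) A3 gives ) A3 | ). A2 → id A1 gives id A1 | id. A3 → A2 id gives A2 id | id.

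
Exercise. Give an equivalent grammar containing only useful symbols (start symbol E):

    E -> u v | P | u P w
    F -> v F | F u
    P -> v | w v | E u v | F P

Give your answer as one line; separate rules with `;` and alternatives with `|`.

Generating nonterminals: {E, P}.
Reachable from E after that: {E, P}.
Removed useless symbols: {F} and every production mentioning them.

E -> u v | P | u P w; P -> v | w v | E u v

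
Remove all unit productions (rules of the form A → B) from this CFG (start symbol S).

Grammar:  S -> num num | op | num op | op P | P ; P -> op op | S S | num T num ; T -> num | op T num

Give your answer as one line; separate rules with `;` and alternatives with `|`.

S -> num num | op | num op | op P | op op | S S | num T num; P -> op op | S S | num T num; T -> num | op T num

Unit pairs: S ⇒* {P}.
For each unit pair (A, B), copy every non-unit production of B to A, then drop all unit productions.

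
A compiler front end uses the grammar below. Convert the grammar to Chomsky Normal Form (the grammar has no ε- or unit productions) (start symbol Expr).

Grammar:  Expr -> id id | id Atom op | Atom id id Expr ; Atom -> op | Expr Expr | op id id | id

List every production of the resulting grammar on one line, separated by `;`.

Introduce a nonterminal for each terminal appearing in a rule of length ≥ 2: X1 → id, X2 → op.
Binarize each right-hand side of length ≥ 3 by chaining fresh nonterminals (Y1, Y2, …): affected rules were Expr → X1 Atom X2; Expr → Atom X1 X1 Expr; Atom → X2 X1 X1.

Expr -> X1 X1 | X1 Y1 | Atom Y2; Atom -> op | Expr Expr | X2 Y4 | id; X1 -> id; X2 -> op; Y1 -> Atom X2; Y2 -> X1 Y3; Y3 -> X1 Expr; Y4 -> X1 X1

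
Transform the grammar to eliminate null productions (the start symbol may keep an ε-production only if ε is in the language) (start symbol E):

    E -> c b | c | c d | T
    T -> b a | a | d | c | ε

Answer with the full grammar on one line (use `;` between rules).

Nullable set = {E, T}.
ε ∈ L(G) since E is nullable, so keep E → ε.

E -> c b | c | c d | T | ε; T -> b a | a | d | c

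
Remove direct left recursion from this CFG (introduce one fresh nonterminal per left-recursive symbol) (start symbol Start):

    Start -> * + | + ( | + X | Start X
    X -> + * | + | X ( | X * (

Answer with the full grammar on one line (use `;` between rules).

Directly left-recursive nonterminals: Start, X.
For Start: α = {X}, β = {* +, + (, + X}. Rewrite as Start → β Start1 and Start1 → α Start1 | ε.
For X: α = {(, * (}, β = {+ *, +}. Rewrite as X → β X1 and X1 → α X1 | ε.

Start -> * + Start1 | + ( Start1 | + X Start1; X -> + * X1 | + X1; Start1 -> X Start1 | ε; X1 -> ( X1 | * ( X1 | ε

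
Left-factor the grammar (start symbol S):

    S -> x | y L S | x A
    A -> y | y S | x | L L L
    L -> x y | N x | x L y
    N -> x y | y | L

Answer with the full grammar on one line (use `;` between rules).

S has alternatives sharing prefix 'x': factor to S → x S' with S' → ε | A.
A has alternatives sharing prefix 'y': factor to A → y A' with A' → ε | S.
L has alternatives sharing prefix 'x': factor to L → x L' with L' → y | L y.

S -> y L S | x S'; A -> x | L L L | y A'; L -> N x | x L'; N -> x y | y | L; S' -> ε | A; A' -> ε | S; L' -> y | L y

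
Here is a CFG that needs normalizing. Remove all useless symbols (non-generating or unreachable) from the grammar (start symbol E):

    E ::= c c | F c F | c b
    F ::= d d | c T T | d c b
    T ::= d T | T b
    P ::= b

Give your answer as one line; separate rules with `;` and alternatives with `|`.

E ::= c c | F c F | c b; F ::= d d | d c b

Generating nonterminals: {E, F, P}.
Reachable from E after that: {E, F}.
Removed useless symbols: {P, T} and every production mentioning them.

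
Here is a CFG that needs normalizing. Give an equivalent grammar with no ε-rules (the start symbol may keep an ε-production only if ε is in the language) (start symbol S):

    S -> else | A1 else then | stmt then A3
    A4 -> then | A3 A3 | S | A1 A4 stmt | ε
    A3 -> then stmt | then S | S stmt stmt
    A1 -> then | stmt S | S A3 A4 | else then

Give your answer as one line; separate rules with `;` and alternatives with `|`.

Nullable nonterminals: {A4}.
ε ∉ L(G), so no ε-production is kept.
Add the nullable-subset variants: A4 → A1 A4 stmt gives A1 A4 stmt | A1 stmt. A1 → S A3 A4 gives S A3 A4 | S A3.

S -> else | A1 else then | stmt then A3; A4 -> then | A3 A3 | S | A1 A4 stmt | A1 stmt; A3 -> then stmt | then S | S stmt stmt; A1 -> then | stmt S | S A3 A4 | S A3 | else then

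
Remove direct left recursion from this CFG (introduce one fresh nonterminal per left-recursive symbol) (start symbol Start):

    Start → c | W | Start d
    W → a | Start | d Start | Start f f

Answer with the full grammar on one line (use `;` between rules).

Directly left-recursive nonterminal: Start.
For Start: α = {d}, β = {c, W}. Rewrite as Start → β Start1 and Start1 → α Start1 | ε.

Start → c Start1 | W Start1; W → a | Start | d Start | Start f f; Start1 → d Start1 | epsilon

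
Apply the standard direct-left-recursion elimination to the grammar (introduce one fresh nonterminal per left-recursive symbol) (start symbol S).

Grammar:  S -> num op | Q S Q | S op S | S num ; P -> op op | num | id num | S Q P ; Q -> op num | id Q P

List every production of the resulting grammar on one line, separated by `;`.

S -> num op S' | Q S Q S'; P -> op op | num | id num | S Q P; Q -> op num | id Q P; S' -> op S S' | num S' | ε

S is directly left-recursive.
For S: α = {op S, num}, β = {num op, Q S Q}. Rewrite as S → β S' and S' → α S' | ε.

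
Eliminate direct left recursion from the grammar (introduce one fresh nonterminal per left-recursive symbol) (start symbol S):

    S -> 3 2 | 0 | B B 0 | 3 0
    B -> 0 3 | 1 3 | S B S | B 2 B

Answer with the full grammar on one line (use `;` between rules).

S -> 3 2 | 0 | B B 0 | 3 0; B -> 0 3 B' | 1 3 B' | S B S B'; B' -> 2 B B' | ε

B is directly left-recursive.
For B: α = {2 B}, β = {0 3, 1 3, S B S}. Rewrite as B → β B' and B' → α B' | ε.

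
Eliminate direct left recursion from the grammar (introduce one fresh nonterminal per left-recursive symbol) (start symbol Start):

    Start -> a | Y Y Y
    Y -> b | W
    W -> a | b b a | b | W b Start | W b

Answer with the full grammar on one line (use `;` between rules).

Start -> a | Y Y Y; Y -> b | W; W -> a W1 | b b a W1 | b W1; W1 -> b Start W1 | b W1 | eps

W is directly left-recursive.
For W: α = {b Start, b}, β = {a, b b a, b}. Rewrite as W → β W1 and W1 → α W1 | ε.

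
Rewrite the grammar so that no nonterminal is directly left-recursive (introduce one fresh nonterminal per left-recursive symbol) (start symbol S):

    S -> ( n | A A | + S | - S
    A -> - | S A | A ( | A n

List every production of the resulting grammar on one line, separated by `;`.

A is directly left-recursive.
For A: α = {(, n}, β = {-, S A}. Rewrite as A → β A' and A' → α A' | ε.

S -> ( n | A A | + S | - S; A -> - A' | S A A'; A' -> ( A' | n A' | ε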